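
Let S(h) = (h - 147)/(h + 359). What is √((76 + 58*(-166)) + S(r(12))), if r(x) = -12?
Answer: 7*I*√23473509/347 ≈ 97.737*I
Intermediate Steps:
S(h) = (-147 + h)/(359 + h)
√((76 + 58*(-166)) + S(r(12))) = √((76 + 58*(-166)) + (-147 - 12)/(359 - 12)) = √((76 - 9628) - 159/347) = √(-9552 + (1/347)*(-159)) = √(-9552 - 159/347) = √(-3314703/347) = 7*I*√23473509/347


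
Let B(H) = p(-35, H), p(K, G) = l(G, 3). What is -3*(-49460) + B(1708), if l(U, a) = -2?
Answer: 148378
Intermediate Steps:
p(K, G) = -2
B(H) = -2
-3*(-49460) + B(1708) = -3*(-49460) - 2 = 148380 - 2 = 148378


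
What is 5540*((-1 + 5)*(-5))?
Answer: -110800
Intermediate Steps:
5540*((-1 + 5)*(-5)) = 5540*(4*(-5)) = 5540*(-20) = -110800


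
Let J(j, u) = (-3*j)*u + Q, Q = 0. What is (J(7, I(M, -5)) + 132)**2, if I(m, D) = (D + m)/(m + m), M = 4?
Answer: 1159929/64 ≈ 18124.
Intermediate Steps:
I(m, D) = (D + m)/(2*m) (I(m, D) = (D + m)/((2*m)) = (D + m)*(1/(2*m)) = (D + m)/(2*m))
J(j, u) = -3*j*u (J(j, u) = (-3*j)*u + 0 = -3*j*u + 0 = -3*j*u)
(J(7, I(M, -5)) + 132)**2 = (-3*7*(1/2)*(-5 + 4)/4 + 132)**2 = (-3*7*(1/2)*(1/4)*(-1) + 132)**2 = (-3*7*(-1/8) + 132)**2 = (21/8 + 132)**2 = (1077/8)**2 = 1159929/64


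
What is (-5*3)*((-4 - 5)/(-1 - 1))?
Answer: -135/2 ≈ -67.500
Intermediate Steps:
(-5*3)*((-4 - 5)/(-1 - 1)) = -(-135)/(-2) = -(-135)*(-1)/2 = -15*9/2 = -135/2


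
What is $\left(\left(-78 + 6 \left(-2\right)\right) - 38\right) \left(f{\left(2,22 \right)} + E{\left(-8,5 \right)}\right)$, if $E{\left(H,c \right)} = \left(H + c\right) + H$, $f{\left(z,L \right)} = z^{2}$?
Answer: $896$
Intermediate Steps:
$E{\left(H,c \right)} = c + 2 H$
$\left(\left(-78 + 6 \left(-2\right)\right) - 38\right) \left(f{\left(2,22 \right)} + E{\left(-8,5 \right)}\right) = \left(\left(-78 + 6 \left(-2\right)\right) - 38\right) \left(2^{2} + \left(5 + 2 \left(-8\right)\right)\right) = \left(\left(-78 - 12\right) - 38\right) \left(4 + \left(5 - 16\right)\right) = \left(-90 - 38\right) \left(4 - 11\right) = \left(-128\right) \left(-7\right) = 896$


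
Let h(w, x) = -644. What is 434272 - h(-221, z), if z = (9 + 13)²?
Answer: 434916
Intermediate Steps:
z = 484 (z = 22² = 484)
434272 - h(-221, z) = 434272 - 1*(-644) = 434272 + 644 = 434916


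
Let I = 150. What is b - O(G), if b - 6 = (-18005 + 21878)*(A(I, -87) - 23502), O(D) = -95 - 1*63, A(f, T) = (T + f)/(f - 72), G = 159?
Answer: -2366518799/26 ≈ -9.1020e+7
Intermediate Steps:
A(f, T) = (T + f)/(-72 + f)
O(D) = -158 (O(D) = -95 - 63 = -158)
b = -2366522907/26 (b = 6 + (-18005 + 21878)*((-87 + 150)/(-72 + 150) - 23502) = 6 + 3873*(63/78 - 23502) = 6 + 3873*((1/78)*63 - 23502) = 6 + 3873*(21/26 - 23502) = 6 + 3873*(-611031/26) = 6 - 2366523063/26 = -2366522907/26 ≈ -9.1020e+7)
b - O(G) = -2366522907/26 - 1*(-158) = -2366522907/26 + 158 = -2366518799/26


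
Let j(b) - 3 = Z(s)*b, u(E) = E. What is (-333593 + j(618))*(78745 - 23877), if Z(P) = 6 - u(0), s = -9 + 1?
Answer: -18099965576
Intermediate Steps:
s = -8
Z(P) = 6 (Z(P) = 6 - 1*0 = 6 + 0 = 6)
j(b) = 3 + 6*b
(-333593 + j(618))*(78745 - 23877) = (-333593 + (3 + 6*618))*(78745 - 23877) = (-333593 + (3 + 3708))*54868 = (-333593 + 3711)*54868 = -329882*54868 = -18099965576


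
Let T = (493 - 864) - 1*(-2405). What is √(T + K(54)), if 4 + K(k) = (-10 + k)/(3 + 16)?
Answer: √733666/19 ≈ 45.081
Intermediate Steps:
K(k) = -86/19 + k/19 (K(k) = -4 + (-10 + k)/(3 + 16) = -4 + (-10 + k)/19 = -4 + (-10 + k)*(1/19) = -4 + (-10/19 + k/19) = -86/19 + k/19)
T = 2034 (T = -371 + 2405 = 2034)
√(T + K(54)) = √(2034 + (-86/19 + (1/19)*54)) = √(2034 + (-86/19 + 54/19)) = √(2034 - 32/19) = √(38614/19) = √733666/19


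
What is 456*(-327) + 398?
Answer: -148714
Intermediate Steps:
456*(-327) + 398 = -149112 + 398 = -148714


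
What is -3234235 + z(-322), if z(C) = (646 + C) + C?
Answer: -3234233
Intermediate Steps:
z(C) = 646 + 2*C
-3234235 + z(-322) = -3234235 + (646 + 2*(-322)) = -3234235 + (646 - 644) = -3234235 + 2 = -3234233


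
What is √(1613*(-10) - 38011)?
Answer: I*√54141 ≈ 232.68*I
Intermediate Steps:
√(1613*(-10) - 38011) = √(-16130 - 38011) = √(-54141) = I*√54141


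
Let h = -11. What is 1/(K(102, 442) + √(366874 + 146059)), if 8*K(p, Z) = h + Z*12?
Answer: -42344/4811863 + 64*√512933/4811863 ≈ 0.00072579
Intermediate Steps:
K(p, Z) = -11/8 + 3*Z/2 (K(p, Z) = (-11 + Z*12)/8 = (-11 + 12*Z)/8 = -11/8 + 3*Z/2)
1/(K(102, 442) + √(366874 + 146059)) = 1/((-11/8 + (3/2)*442) + √(366874 + 146059)) = 1/((-11/8 + 663) + √512933) = 1/(5293/8 + √512933)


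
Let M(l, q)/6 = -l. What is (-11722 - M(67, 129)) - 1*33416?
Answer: -44736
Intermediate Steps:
M(l, q) = -6*l (M(l, q) = 6*(-l) = -6*l)
(-11722 - M(67, 129)) - 1*33416 = (-11722 - (-6)*67) - 1*33416 = (-11722 - 1*(-402)) - 33416 = (-11722 + 402) - 33416 = -11320 - 33416 = -44736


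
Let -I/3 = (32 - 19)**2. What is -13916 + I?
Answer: -14423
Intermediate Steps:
I = -507 (I = -3*(32 - 19)**2 = -3*13**2 = -3*169 = -507)
-13916 + I = -13916 - 507 = -14423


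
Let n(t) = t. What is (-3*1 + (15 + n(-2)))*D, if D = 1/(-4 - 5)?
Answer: -10/9 ≈ -1.1111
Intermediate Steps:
D = -⅑ (D = 1/(-9) = -⅑ ≈ -0.11111)
(-3*1 + (15 + n(-2)))*D = (-3*1 + (15 - 2))*(-⅑) = (-3 + 13)*(-⅑) = 10*(-⅑) = -10/9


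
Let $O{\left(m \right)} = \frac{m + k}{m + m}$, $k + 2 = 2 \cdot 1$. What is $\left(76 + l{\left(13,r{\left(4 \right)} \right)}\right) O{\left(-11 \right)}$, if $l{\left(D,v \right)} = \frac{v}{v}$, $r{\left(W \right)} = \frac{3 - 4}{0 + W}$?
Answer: $\frac{77}{2} \approx 38.5$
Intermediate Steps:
$k = 0$ ($k = -2 + 2 \cdot 1 = -2 + 2 = 0$)
$r{\left(W \right)} = - \frac{1}{W}$
$O{\left(m \right)} = \frac{1}{2}$ ($O{\left(m \right)} = \frac{m + 0}{m + m} = \frac{m}{2 m} = m \frac{1}{2 m} = \frac{1}{2}$)
$l{\left(D,v \right)} = 1$
$\left(76 + l{\left(13,r{\left(4 \right)} \right)}\right) O{\left(-11 \right)} = \left(76 + 1\right) \frac{1}{2} = 77 \cdot \frac{1}{2} = \frac{77}{2}$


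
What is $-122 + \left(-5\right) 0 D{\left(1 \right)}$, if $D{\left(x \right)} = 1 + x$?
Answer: $-122$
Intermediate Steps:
$-122 + \left(-5\right) 0 D{\left(1 \right)} = -122 + \left(-5\right) 0 \left(1 + 1\right) = -122 + 0 \cdot 2 = -122 + 0 = -122$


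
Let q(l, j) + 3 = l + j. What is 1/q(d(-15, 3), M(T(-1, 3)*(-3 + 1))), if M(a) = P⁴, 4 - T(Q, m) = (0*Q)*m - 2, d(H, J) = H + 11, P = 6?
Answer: 1/1289 ≈ 0.00077580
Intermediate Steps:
d(H, J) = 11 + H
T(Q, m) = 6 (T(Q, m) = 4 - ((0*Q)*m - 2) = 4 - (0*m - 2) = 4 - (0 - 2) = 4 - 1*(-2) = 4 + 2 = 6)
M(a) = 1296 (M(a) = 6⁴ = 1296)
q(l, j) = -3 + j + l (q(l, j) = -3 + (l + j) = -3 + (j + l) = -3 + j + l)
1/q(d(-15, 3), M(T(-1, 3)*(-3 + 1))) = 1/(-3 + 1296 + (11 - 15)) = 1/(-3 + 1296 - 4) = 1/1289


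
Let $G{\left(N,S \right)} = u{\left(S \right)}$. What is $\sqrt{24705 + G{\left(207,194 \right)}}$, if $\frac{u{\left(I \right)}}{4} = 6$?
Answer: $\sqrt{24729} \approx 157.25$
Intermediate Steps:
$u{\left(I \right)} = 24$ ($u{\left(I \right)} = 4 \cdot 6 = 24$)
$G{\left(N,S \right)} = 24$
$\sqrt{24705 + G{\left(207,194 \right)}} = \sqrt{24705 + 24} = \sqrt{24729}$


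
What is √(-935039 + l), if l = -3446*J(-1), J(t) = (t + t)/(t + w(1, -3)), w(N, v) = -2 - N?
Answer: I*√936762 ≈ 967.86*I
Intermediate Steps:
J(t) = 2*t/(-3 + t) (J(t) = (t + t)/(t + (-2 - 1*1)) = (2*t)/(t + (-2 - 1)) = (2*t)/(t - 3) = (2*t)/(-3 + t) = 2*t/(-3 + t))
l = -1723 (l = -6892*(-1)/(-3 - 1) = -6892*(-1)/(-4) = -6892*(-1)*(-1)/4 = -3446*½ = -1723)
√(-935039 + l) = √(-935039 - 1723) = √(-936762) = I*√936762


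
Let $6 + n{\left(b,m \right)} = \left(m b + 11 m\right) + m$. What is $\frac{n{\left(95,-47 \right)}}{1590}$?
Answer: $- \frac{19}{6} \approx -3.1667$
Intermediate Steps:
$n{\left(b,m \right)} = -6 + 12 m + b m$ ($n{\left(b,m \right)} = -6 + \left(\left(m b + 11 m\right) + m\right) = -6 + \left(\left(b m + 11 m\right) + m\right) = -6 + \left(\left(11 m + b m\right) + m\right) = -6 + \left(12 m + b m\right) = -6 + 12 m + b m$)
$\frac{n{\left(95,-47 \right)}}{1590} = \frac{-6 + 12 \left(-47\right) + 95 \left(-47\right)}{1590} = \left(-6 - 564 - 4465\right) \frac{1}{1590} = \left(-5035\right) \frac{1}{1590} = - \frac{19}{6}$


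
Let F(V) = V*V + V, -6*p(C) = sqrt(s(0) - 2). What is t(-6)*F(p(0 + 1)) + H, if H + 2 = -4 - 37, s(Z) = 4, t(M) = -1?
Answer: -775/18 + sqrt(2)/6 ≈ -42.820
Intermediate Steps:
p(C) = -sqrt(2)/6 (p(C) = -sqrt(4 - 2)/6 = -sqrt(2)/6)
F(V) = V + V**2 (F(V) = V**2 + V = V + V**2)
H = -43 (H = -2 + (-4 - 37) = -2 - 41 = -43)
t(-6)*F(p(0 + 1)) + H = -(-sqrt(2)/6)*(1 - sqrt(2)/6) - 43 = -(-1)*sqrt(2)*(1 - sqrt(2)/6)/6 - 43 = sqrt(2)*(1 - sqrt(2)/6)/6 - 43 = -43 + sqrt(2)*(1 - sqrt(2)/6)/6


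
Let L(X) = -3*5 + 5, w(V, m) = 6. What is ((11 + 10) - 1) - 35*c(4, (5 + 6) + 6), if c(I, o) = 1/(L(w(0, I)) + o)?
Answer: 15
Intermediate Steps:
L(X) = -10 (L(X) = -15 + 5 = -10)
c(I, o) = 1/(-10 + o)
((11 + 10) - 1) - 35*c(4, (5 + 6) + 6) = ((11 + 10) - 1) - 35/(-10 + ((5 + 6) + 6)) = (21 - 1) - 35/(-10 + (11 + 6)) = 20 - 35/(-10 + 17) = 20 - 35/7 = 20 - 35*⅐ = 20 - 5 = 15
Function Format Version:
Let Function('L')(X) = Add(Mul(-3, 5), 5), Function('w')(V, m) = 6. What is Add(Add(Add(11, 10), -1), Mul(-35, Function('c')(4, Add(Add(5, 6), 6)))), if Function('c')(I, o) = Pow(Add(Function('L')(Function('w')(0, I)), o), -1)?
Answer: 15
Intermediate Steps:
Function('L')(X) = -10 (Function('L')(X) = Add(-15, 5) = -10)
Function('c')(I, o) = Pow(Add(-10, o), -1)
Add(Add(Add(11, 10), -1), Mul(-35, Function('c')(4, Add(Add(5, 6), 6)))) = Add(Add(Add(11, 10), -1), Mul(-35, Pow(Add(-10, Add(Add(5, 6), 6)), -1))) = Add(Add(21, -1), Mul(-35, Pow(Add(-10, Add(11, 6)), -1))) = Add(20, Mul(-35, Pow(Add(-10, 17), -1))) = Add(20, Mul(-35, Pow(7, -1))) = Add(20, Mul(-35, Rational(1, 7))) = Add(20, -5) = 15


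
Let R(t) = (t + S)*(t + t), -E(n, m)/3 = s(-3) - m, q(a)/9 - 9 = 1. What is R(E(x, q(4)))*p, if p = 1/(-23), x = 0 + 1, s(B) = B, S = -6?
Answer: -152334/23 ≈ -6623.2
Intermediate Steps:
q(a) = 90 (q(a) = 81 + 9*1 = 81 + 9 = 90)
x = 1
E(n, m) = 9 + 3*m (E(n, m) = -3*(-3 - m) = 9 + 3*m)
R(t) = 2*t*(-6 + t) (R(t) = (t - 6)*(t + t) = (-6 + t)*(2*t) = 2*t*(-6 + t))
p = -1/23 ≈ -0.043478
R(E(x, q(4)))*p = (2*(9 + 3*90)*(-6 + (9 + 3*90)))*(-1/23) = (2*(9 + 270)*(-6 + (9 + 270)))*(-1/23) = (2*279*(-6 + 279))*(-1/23) = (2*279*273)*(-1/23) = 152334*(-1/23) = -152334/23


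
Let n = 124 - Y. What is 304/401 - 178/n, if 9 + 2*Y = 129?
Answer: -25961/12832 ≈ -2.0231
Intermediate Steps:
Y = 60 (Y = -9/2 + (½)*129 = -9/2 + 129/2 = 60)
n = 64 (n = 124 - 1*60 = 124 - 60 = 64)
304/401 - 178/n = 304/401 - 178/64 = 304*(1/401) - 178*1/64 = 304/401 - 89/32 = -25961/12832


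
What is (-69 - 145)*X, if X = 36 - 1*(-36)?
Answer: -15408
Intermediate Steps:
X = 72 (X = 36 + 36 = 72)
(-69 - 145)*X = (-69 - 145)*72 = -214*72 = -15408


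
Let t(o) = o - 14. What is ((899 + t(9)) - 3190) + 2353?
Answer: 57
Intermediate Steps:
t(o) = -14 + o
((899 + t(9)) - 3190) + 2353 = ((899 + (-14 + 9)) - 3190) + 2353 = ((899 - 5) - 3190) + 2353 = (894 - 3190) + 2353 = -2296 + 2353 = 57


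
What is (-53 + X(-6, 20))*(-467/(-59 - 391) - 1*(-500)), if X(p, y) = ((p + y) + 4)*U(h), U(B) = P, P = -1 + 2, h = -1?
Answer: -1578269/90 ≈ -17536.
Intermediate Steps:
P = 1
U(B) = 1
X(p, y) = 4 + p + y (X(p, y) = ((p + y) + 4)*1 = (4 + p + y)*1 = 4 + p + y)
(-53 + X(-6, 20))*(-467/(-59 - 391) - 1*(-500)) = (-53 + (4 - 6 + 20))*(-467/(-59 - 391) - 1*(-500)) = (-53 + 18)*(-467/(-450) + 500) = -35*(-467*(-1/450) + 500) = -35*(467/450 + 500) = -35*225467/450 = -1578269/90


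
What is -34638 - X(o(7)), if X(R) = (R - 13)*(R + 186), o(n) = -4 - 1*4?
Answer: -30900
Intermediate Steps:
o(n) = -8 (o(n) = -4 - 4 = -8)
X(R) = (-13 + R)*(186 + R)
-34638 - X(o(7)) = -34638 - (-2418 + (-8)² + 173*(-8)) = -34638 - (-2418 + 64 - 1384) = -34638 - 1*(-3738) = -34638 + 3738 = -30900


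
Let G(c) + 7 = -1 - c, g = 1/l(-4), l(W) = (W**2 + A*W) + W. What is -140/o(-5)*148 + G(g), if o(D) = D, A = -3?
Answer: 99263/24 ≈ 4136.0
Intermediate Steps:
l(W) = W**2 - 2*W (l(W) = (W**2 - 3*W) + W = W**2 - 2*W)
g = 1/24 (g = 1/(-4*(-2 - 4)) = 1/(-4*(-6)) = 1/24 ≈ 0.041667)
G(c) = -8 - c (G(c) = -7 + (-1 - c) = -8 - c)
-140/o(-5)*148 + G(g) = -140/(-5)*148 + (-8 - 1*1/24) = -140*(-1/5)*148 + (-8 - 1/24) = 28*148 - 193/24 = 4144 - 193/24 = 99263/24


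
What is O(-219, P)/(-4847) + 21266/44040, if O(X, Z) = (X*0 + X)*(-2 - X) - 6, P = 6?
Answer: 1098126731/106730940 ≈ 10.289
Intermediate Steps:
O(X, Z) = -6 + X*(-2 - X) (O(X, Z) = (0 + X)*(-2 - X) - 6 = X*(-2 - X) - 6 = -6 + X*(-2 - X))
O(-219, P)/(-4847) + 21266/44040 = (-6 - 1*(-219)² - 2*(-219))/(-4847) + 21266/44040 = (-6 - 1*47961 + 438)*(-1/4847) + 21266*(1/44040) = (-6 - 47961 + 438)*(-1/4847) + 10633/22020 = -47529*(-1/4847) + 10633/22020 = 47529/4847 + 10633/22020 = 1098126731/106730940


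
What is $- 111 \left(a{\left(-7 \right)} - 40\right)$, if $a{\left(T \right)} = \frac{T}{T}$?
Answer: $4329$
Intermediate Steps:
$a{\left(T \right)} = 1$
$- 111 \left(a{\left(-7 \right)} - 40\right) = - 111 \left(1 - 40\right) = \left(-111\right) \left(-39\right) = 4329$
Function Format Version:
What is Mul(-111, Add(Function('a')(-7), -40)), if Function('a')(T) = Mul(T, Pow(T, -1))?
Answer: 4329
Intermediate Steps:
Function('a')(T) = 1
Mul(-111, Add(Function('a')(-7), -40)) = Mul(-111, Add(1, -40)) = Mul(-111, -39) = 4329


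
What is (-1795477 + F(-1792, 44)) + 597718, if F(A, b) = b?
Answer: -1197715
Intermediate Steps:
(-1795477 + F(-1792, 44)) + 597718 = (-1795477 + 44) + 597718 = -1795433 + 597718 = -1197715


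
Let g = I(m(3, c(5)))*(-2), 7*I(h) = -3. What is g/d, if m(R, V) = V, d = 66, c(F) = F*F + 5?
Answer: 1/77 ≈ 0.012987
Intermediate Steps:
c(F) = 5 + F² (c(F) = F² + 5 = 5 + F²)
I(h) = -3/7 (I(h) = (⅐)*(-3) = -3/7)
g = 6/7 (g = -3/7*(-2) = 6/7 ≈ 0.85714)
g/d = (6/7)/66 = (6/7)*(1/66) = 1/77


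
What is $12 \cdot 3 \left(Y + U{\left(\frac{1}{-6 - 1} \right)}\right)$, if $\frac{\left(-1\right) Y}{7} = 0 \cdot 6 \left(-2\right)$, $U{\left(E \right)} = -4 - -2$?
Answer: $-72$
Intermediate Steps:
$U{\left(E \right)} = -2$ ($U{\left(E \right)} = -4 + 2 = -2$)
$Y = 0$ ($Y = - 7 \cdot 0 \cdot 6 \left(-2\right) = - 7 \cdot 0 \left(-2\right) = \left(-7\right) 0 = 0$)
$12 \cdot 3 \left(Y + U{\left(\frac{1}{-6 - 1} \right)}\right) = 12 \cdot 3 \left(0 - 2\right) = 36 \left(-2\right) = -72$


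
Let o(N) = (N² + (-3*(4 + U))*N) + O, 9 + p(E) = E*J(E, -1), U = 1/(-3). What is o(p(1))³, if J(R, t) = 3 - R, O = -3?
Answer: 1860867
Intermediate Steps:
U = -⅓ (U = 1*(-⅓) = -⅓ ≈ -0.33333)
p(E) = -9 + E*(3 - E)
o(N) = -3 + N² - 11*N (o(N) = (N² + (-3*(4 - ⅓))*N) - 3 = (N² + (-3*11/3)*N) - 3 = (N² - 11*N) - 3 = -3 + N² - 11*N)
o(p(1))³ = (-3 + (-9 - 1*1*(-3 + 1))² - 11*(-9 - 1*1*(-3 + 1)))³ = (-3 + (-9 - 1*1*(-2))² - 11*(-9 - 1*1*(-2)))³ = (-3 + (-9 + 2)² - 11*(-9 + 2))³ = (-3 + (-7)² - 11*(-7))³ = (-3 + 49 + 77)³ = 123³ = 1860867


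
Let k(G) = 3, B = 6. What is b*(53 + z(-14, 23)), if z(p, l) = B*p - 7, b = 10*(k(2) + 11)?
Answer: -5320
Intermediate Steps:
b = 140 (b = 10*(3 + 11) = 10*14 = 140)
z(p, l) = -7 + 6*p (z(p, l) = 6*p - 7 = -7 + 6*p)
b*(53 + z(-14, 23)) = 140*(53 + (-7 + 6*(-14))) = 140*(53 + (-7 - 84)) = 140*(53 - 91) = 140*(-38) = -5320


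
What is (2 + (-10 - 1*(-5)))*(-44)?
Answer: 132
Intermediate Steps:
(2 + (-10 - 1*(-5)))*(-44) = (2 + (-10 + 5))*(-44) = (2 - 5)*(-44) = -3*(-44) = 132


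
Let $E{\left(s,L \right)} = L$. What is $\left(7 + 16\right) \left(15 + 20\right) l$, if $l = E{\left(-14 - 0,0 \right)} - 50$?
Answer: $-40250$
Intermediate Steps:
$l = -50$ ($l = 0 - 50 = -50$)
$\left(7 + 16\right) \left(15 + 20\right) l = \left(7 + 16\right) \left(15 + 20\right) \left(-50\right) = 23 \cdot 35 \left(-50\right) = 805 \left(-50\right) = -40250$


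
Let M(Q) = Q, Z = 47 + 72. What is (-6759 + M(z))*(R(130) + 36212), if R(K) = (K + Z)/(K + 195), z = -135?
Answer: -81136513206/325 ≈ -2.4965e+8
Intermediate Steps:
Z = 119
R(K) = (119 + K)/(195 + K) (R(K) = (K + 119)/(K + 195) = (119 + K)/(195 + K))
(-6759 + M(z))*(R(130) + 36212) = (-6759 - 135)*((119 + 130)/(195 + 130) + 36212) = -6894*(249/325 + 36212) = -6894*11769149/325 = -81136513206/325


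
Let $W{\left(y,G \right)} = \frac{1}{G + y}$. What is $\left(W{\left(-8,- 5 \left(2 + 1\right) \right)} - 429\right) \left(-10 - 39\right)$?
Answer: $\frac{483532}{23} \approx 21023.0$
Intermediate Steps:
$\left(W{\left(-8,- 5 \left(2 + 1\right) \right)} - 429\right) \left(-10 - 39\right) = \left(\frac{1}{- 5 \left(2 + 1\right) - 8} - 429\right) \left(-10 - 39\right) = \left(\frac{1}{\left(-5\right) 3 - 8} - 429\right) \left(-49\right) = \left(\frac{1}{-15 - 8} - 429\right) \left(-49\right) = \left(\frac{1}{-23} - 429\right) \left(-49\right) = \left(- \frac{1}{23} - 429\right) \left(-49\right) = \left(- \frac{9868}{23}\right) \left(-49\right) = \frac{483532}{23}$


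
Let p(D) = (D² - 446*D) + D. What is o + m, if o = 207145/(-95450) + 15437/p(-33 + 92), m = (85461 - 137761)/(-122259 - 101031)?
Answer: -6343478694476/2426914783035 ≈ -2.6138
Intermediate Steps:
p(D) = D² - 445*D
m = 5230/22329 (m = -52300/(-223290) = -52300*(-1/223290) = 5230/22329 ≈ 0.23422)
o = -309549094/108688915 (o = 207145/(-95450) + 15437/(((-33 + 92)*(-445 + (-33 + 92)))) = 207145*(-1/95450) + 15437/((59*(-445 + 59))) = -41429/19090 + 15437/((59*(-386))) = -41429/19090 + 15437/(-22774) = -41429/19090 + 15437*(-1/22774) = -41429/19090 - 15437/22774 = -309549094/108688915 ≈ -2.8480)
o + m = -309549094/108688915 + 5230/22329 = -6343478694476/2426914783035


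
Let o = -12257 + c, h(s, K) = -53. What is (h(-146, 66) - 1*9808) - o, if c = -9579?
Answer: 11975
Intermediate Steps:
o = -21836 (o = -12257 - 9579 = -21836)
(h(-146, 66) - 1*9808) - o = (-53 - 1*9808) - 1*(-21836) = (-53 - 9808) + 21836 = -9861 + 21836 = 11975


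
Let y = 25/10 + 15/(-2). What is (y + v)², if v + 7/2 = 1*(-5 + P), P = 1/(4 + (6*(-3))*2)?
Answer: 187489/1024 ≈ 183.09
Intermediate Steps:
P = -1/32 (P = 1/(4 - 18*2) = 1/(4 - 36) = 1/(-32) = -1/32 ≈ -0.031250)
v = -273/32 (v = -7/2 + 1*(-5 - 1/32) = -7/2 + 1*(-161/32) = -7/2 - 161/32 = -273/32 ≈ -8.5313)
y = -5 (y = 25*(⅒) + 15*(-½) = 5/2 - 15/2 = -5)
(y + v)² = (-5 - 273/32)² = (-433/32)² = 187489/1024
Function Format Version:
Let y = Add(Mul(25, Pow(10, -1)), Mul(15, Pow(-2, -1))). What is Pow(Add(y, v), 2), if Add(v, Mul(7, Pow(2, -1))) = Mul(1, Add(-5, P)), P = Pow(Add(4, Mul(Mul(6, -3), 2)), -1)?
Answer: Rational(187489, 1024) ≈ 183.09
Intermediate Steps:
P = Rational(-1, 32) (P = Pow(Add(4, Mul(-18, 2)), -1) = Pow(Add(4, -36), -1) = Pow(-32, -1) = Rational(-1, 32) ≈ -0.031250)
v = Rational(-273, 32) (v = Add(Rational(-7, 2), Mul(1, Add(-5, Rational(-1, 32)))) = Add(Rational(-7, 2), Mul(1, Rational(-161, 32))) = Add(Rational(-7, 2), Rational(-161, 32)) = Rational(-273, 32) ≈ -8.5313)
y = -5 (y = Add(Mul(25, Rational(1, 10)), Mul(15, Rational(-1, 2))) = Add(Rational(5, 2), Rational(-15, 2)) = -5)
Pow(Add(y, v), 2) = Pow(Add(-5, Rational(-273, 32)), 2) = Pow(Rational(-433, 32), 2) = Rational(187489, 1024)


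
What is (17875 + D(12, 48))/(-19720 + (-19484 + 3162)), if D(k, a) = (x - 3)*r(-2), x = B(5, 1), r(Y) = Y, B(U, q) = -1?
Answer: -5961/12014 ≈ -0.49617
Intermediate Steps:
x = -1
D(k, a) = 8 (D(k, a) = (-1 - 3)*(-2) = -4*(-2) = 8)
(17875 + D(12, 48))/(-19720 + (-19484 + 3162)) = (17875 + 8)/(-19720 + (-19484 + 3162)) = 17883/(-19720 - 16322) = 17883/(-36042) = 17883*(-1/36042) = -5961/12014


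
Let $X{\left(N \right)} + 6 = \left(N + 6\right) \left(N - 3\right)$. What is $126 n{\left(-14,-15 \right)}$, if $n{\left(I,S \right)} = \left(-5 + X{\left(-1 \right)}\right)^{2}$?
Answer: $121086$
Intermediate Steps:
$X{\left(N \right)} = -6 + \left(-3 + N\right) \left(6 + N\right)$ ($X{\left(N \right)} = -6 + \left(N + 6\right) \left(N - 3\right) = -6 + \left(6 + N\right) \left(-3 + N\right) = -6 + \left(-3 + N\right) \left(6 + N\right)$)
$n{\left(I,S \right)} = 961$ ($n{\left(I,S \right)} = \left(-5 + \left(-24 + \left(-1\right)^{2} + 3 \left(-1\right)\right)\right)^{2} = \left(-5 - 26\right)^{2} = \left(-31\right)^{2} = 961$)
$126 n{\left(-14,-15 \right)} = 126 \cdot 961 = 121086$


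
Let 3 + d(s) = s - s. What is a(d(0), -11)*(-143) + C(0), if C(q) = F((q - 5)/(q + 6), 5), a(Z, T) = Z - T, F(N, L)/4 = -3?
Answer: -1156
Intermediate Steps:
d(s) = -3 (d(s) = -3 + (s - s) = -3 + 0 = -3)
F(N, L) = -12 (F(N, L) = 4*(-3) = -12)
C(q) = -12
a(d(0), -11)*(-143) + C(0) = (-3 - 1*(-11))*(-143) - 12 = (-3 + 11)*(-143) - 12 = 8*(-143) - 12 = -1144 - 12 = -1156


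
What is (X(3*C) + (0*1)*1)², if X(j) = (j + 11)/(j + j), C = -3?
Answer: 1/81 ≈ 0.012346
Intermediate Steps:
X(j) = (11 + j)/(2*j) (X(j) = (11 + j)/((2*j)) = (11 + j)*(1/(2*j)) = (11 + j)/(2*j))
(X(3*C) + (0*1)*1)² = ((11 + 3*(-3))/(2*((3*(-3)))) + (0*1)*1)² = ((½)*(11 - 9)/(-9) + 0*1)² = ((½)*(-⅑)*2 + 0)² = (-⅑ + 0)² = (-⅑)² = 1/81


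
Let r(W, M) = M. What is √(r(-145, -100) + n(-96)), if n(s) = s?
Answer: 14*I ≈ 14.0*I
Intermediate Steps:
√(r(-145, -100) + n(-96)) = √(-100 - 96) = √(-196) = 14*I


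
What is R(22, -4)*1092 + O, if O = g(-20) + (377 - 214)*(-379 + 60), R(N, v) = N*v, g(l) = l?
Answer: -148113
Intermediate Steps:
O = -52017 (O = -20 + (377 - 214)*(-379 + 60) = -20 + 163*(-319) = -20 - 51997 = -52017)
R(22, -4)*1092 + O = (22*(-4))*1092 - 52017 = -88*1092 - 52017 = -96096 - 52017 = -148113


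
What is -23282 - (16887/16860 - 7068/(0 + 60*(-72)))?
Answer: -2355473951/101160 ≈ -23285.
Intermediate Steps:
-23282 - (16887/16860 - 7068/(0 + 60*(-72))) = -23282 - (16887*(1/16860) - 7068/(0 - 4320)) = -23282 - (5629/5620 - 7068/(-4320)) = -23282 - (5629/5620 - 7068*(-1/4320)) = -23282 - (5629/5620 + 589/360) = -23282 - 1*266831/101160 = -23282 - 266831/101160 = -2355473951/101160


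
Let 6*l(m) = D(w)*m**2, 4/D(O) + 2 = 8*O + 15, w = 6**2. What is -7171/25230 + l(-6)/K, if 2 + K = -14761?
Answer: -10622037631/37371205830 ≈ -0.28423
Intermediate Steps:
K = -14763 (K = -2 - 14761 = -14763)
w = 36
D(O) = 4/(13 + 8*O) (D(O) = 4/(-2 + (8*O + 15)) = 4/(-2 + (15 + 8*O)) = 4/(13 + 8*O))
l(m) = 2*m**2/903 (l(m) = ((4/(13 + 8*36))*m**2)/6 = ((4/(13 + 288))*m**2)/6 = ((4/301)*m**2)/6 = ((4*(1/301))*m**2)/6 = (4*m**2/301)/6 = 2*m**2/903)
-7171/25230 + l(-6)/K = -7171/25230 + ((2/903)*(-6)**2)/(-14763) = -7171*1/25230 + ((2/903)*36)*(-1/14763) = -7171/25230 + (24/301)*(-1/14763) = -7171/25230 - 8/1481221 = -10622037631/37371205830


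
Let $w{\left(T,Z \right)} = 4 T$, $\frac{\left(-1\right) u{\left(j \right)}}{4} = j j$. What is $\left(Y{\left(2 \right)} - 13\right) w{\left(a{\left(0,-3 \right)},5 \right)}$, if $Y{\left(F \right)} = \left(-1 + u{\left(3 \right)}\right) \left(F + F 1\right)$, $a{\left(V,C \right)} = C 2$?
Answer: $3864$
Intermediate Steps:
$u{\left(j \right)} = - 4 j^{2}$ ($u{\left(j \right)} = - 4 j j = - 4 j^{2}$)
$a{\left(V,C \right)} = 2 C$
$Y{\left(F \right)} = - 74 F$ ($Y{\left(F \right)} = \left(-1 - 4 \cdot 3^{2}\right) \left(F + F 1\right) = \left(-1 - 36\right) \left(F + F\right) = \left(-1 - 36\right) 2 F = - 37 \cdot 2 F = - 74 F$)
$\left(Y{\left(2 \right)} - 13\right) w{\left(a{\left(0,-3 \right)},5 \right)} = \left(\left(-74\right) 2 - 13\right) 4 \cdot 2 \left(-3\right) = \left(-148 - 13\right) 4 \left(-6\right) = \left(-161\right) \left(-24\right) = 3864$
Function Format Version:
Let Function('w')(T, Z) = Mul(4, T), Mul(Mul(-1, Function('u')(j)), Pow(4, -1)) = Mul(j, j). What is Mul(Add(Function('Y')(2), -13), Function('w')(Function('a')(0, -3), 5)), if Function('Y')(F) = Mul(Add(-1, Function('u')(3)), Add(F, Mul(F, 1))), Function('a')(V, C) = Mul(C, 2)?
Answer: 3864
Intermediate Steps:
Function('u')(j) = Mul(-4, Pow(j, 2)) (Function('u')(j) = Mul(-4, Mul(j, j)) = Mul(-4, Pow(j, 2)))
Function('a')(V, C) = Mul(2, C)
Function('Y')(F) = Mul(-74, F) (Function('Y')(F) = Mul(Add(-1, Mul(-4, Pow(3, 2))), Add(F, Mul(F, 1))) = Mul(Add(-1, Mul(-4, 9)), Add(F, F)) = Mul(Add(-1, -36), Mul(2, F)) = Mul(-37, Mul(2, F)) = Mul(-74, F))
Mul(Add(Function('Y')(2), -13), Function('w')(Function('a')(0, -3), 5)) = Mul(Add(Mul(-74, 2), -13), Mul(4, Mul(2, -3))) = Mul(Add(-148, -13), Mul(4, -6)) = Mul(-161, -24) = 3864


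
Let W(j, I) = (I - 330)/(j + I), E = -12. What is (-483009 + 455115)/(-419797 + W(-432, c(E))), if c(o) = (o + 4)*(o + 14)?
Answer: 2082752/31344785 ≈ 0.066447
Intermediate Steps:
c(o) = (4 + o)*(14 + o)
W(j, I) = (-330 + I)/(I + j)
(-483009 + 455115)/(-419797 + W(-432, c(E))) = (-483009 + 455115)/(-419797 + (-330 + (56 + (-12)² + 18*(-12)))/((56 + (-12)² + 18*(-12)) - 432)) = -27894/(-419797 + (-330 + (56 + 144 - 216))/((56 + 144 - 216) - 432)) = -27894/(-419797 + (-330 - 16)/(-16 - 432)) = -27894/(-419797 - 346/(-448)) = -27894/(-419797 - 1/448*(-346)) = -27894/(-419797 + 173/224) = -27894/(-94034355/224) = -27894*(-224/94034355) = 2082752/31344785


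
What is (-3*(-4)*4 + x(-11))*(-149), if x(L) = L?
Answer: -5513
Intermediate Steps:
(-3*(-4)*4 + x(-11))*(-149) = (-3*(-4)*4 - 11)*(-149) = (12*4 - 11)*(-149) = (48 - 11)*(-149) = 37*(-149) = -5513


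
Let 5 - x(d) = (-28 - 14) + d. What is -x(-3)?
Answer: -50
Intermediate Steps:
x(d) = 47 - d (x(d) = 5 - ((-28 - 14) + d) = 5 - (-42 + d) = 5 + (42 - d) = 47 - d)
-x(-3) = -(47 - 1*(-3)) = -(47 + 3) = -1*50 = -50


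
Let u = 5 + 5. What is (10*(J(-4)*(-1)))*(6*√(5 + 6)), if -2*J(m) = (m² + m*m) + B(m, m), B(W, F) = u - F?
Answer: 1380*√11 ≈ 4576.9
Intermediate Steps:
u = 10
B(W, F) = 10 - F
J(m) = -5 + m/2 - m² (J(m) = -((m² + m*m) + (10 - m))/2 = -((m² + m²) + (10 - m))/2 = -(2*m² + (10 - m))/2 = -(10 - m + 2*m²)/2 = -5 + m/2 - m²)
(10*(J(-4)*(-1)))*(6*√(5 + 6)) = (10*((-5 + (½)*(-4) - 1*(-4)²)*(-1)))*(6*√(5 + 6)) = (10*((-5 - 2 - 1*16)*(-1)))*(6*√11) = (10*((-5 - 2 - 16)*(-1)))*(6*√11) = (10*(-23*(-1)))*(6*√11) = (10*23)*(6*√11) = 230*(6*√11) = 1380*√11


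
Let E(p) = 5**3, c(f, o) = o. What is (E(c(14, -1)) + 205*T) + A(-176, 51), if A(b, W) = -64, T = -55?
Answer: -11214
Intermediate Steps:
E(p) = 125
(E(c(14, -1)) + 205*T) + A(-176, 51) = (125 + 205*(-55)) - 64 = (125 - 11275) - 64 = -11150 - 64 = -11214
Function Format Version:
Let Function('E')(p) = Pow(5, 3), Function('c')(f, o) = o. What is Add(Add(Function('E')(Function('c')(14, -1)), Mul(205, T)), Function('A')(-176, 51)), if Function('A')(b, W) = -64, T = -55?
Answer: -11214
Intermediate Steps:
Function('E')(p) = 125
Add(Add(Function('E')(Function('c')(14, -1)), Mul(205, T)), Function('A')(-176, 51)) = Add(Add(125, Mul(205, -55)), -64) = Add(Add(125, -11275), -64) = Add(-11150, -64) = -11214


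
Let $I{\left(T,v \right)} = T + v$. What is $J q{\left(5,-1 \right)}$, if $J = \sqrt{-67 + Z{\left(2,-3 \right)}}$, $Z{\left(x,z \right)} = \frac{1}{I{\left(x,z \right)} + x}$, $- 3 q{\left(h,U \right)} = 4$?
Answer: $- \frac{4 i \sqrt{66}}{3} \approx - 10.832 i$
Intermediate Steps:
$q{\left(h,U \right)} = - \frac{4}{3}$ ($q{\left(h,U \right)} = \left(- \frac{1}{3}\right) 4 = - \frac{4}{3}$)
$Z{\left(x,z \right)} = \frac{1}{z + 2 x}$ ($Z{\left(x,z \right)} = \frac{1}{\left(x + z\right) + x} = \frac{1}{z + 2 x}$)
$J = i \sqrt{66}$ ($J = \sqrt{-67 + \frac{1}{-3 + 2 \cdot 2}} = \sqrt{-67 + \frac{1}{-3 + 4}} = \sqrt{-67 + 1^{-1}} = \sqrt{-67 + 1} = \sqrt{-66} = i \sqrt{66} \approx 8.124 i$)
$J q{\left(5,-1 \right)} = i \sqrt{66} \left(- \frac{4}{3}\right) = - \frac{4 i \sqrt{66}}{3}$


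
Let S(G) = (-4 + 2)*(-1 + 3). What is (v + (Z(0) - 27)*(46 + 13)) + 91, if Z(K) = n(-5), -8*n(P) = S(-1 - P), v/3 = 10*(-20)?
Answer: -4145/2 ≈ -2072.5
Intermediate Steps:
v = -600 (v = 3*(10*(-20)) = 3*(-200) = -600)
S(G) = -4 (S(G) = -2*2 = -4)
n(P) = 1/2 (n(P) = -1/8*(-4) = 1/2)
Z(K) = 1/2
(v + (Z(0) - 27)*(46 + 13)) + 91 = (-600 + (1/2 - 27)*(46 + 13)) + 91 = (-600 - 53/2*59) + 91 = (-600 - 3127/2) + 91 = -4327/2 + 91 = -4145/2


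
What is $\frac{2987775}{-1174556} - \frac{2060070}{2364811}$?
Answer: $- \frac{9485190764445}{2777602948916} \approx -3.4149$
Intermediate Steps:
$\frac{2987775}{-1174556} - \frac{2060070}{2364811} = 2987775 \left(- \frac{1}{1174556}\right) - \frac{2060070}{2364811} = - \frac{2987775}{1174556} - \frac{2060070}{2364811} = - \frac{9485190764445}{2777602948916}$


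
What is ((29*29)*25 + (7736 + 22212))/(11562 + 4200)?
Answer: 16991/5254 ≈ 3.2339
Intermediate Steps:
((29*29)*25 + (7736 + 22212))/(11562 + 4200) = (841*25 + 29948)/15762 = (21025 + 29948)*(1/15762) = 50973*(1/15762) = 16991/5254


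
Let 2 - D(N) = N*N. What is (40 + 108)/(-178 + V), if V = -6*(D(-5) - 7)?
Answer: 74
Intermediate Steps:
D(N) = 2 - N² (D(N) = 2 - N*N = 2 - N²)
V = 180 (V = -6*((2 - 1*(-5)²) - 7) = -6*((2 - 1*25) - 7) = -6*((2 - 25) - 7) = -6*(-23 - 7) = -6*(-30) = 180)
(40 + 108)/(-178 + V) = (40 + 108)/(-178 + 180) = 148/2 = 148*(½) = 74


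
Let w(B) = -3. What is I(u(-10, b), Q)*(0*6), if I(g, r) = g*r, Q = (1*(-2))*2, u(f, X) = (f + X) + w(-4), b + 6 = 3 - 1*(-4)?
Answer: 0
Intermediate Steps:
b = 1 (b = -6 + (3 - 1*(-4)) = -6 + (3 + 4) = -6 + 7 = 1)
u(f, X) = -3 + X + f (u(f, X) = (f + X) - 3 = (X + f) - 3 = -3 + X + f)
Q = -4 (Q = -2*2 = -4)
I(u(-10, b), Q)*(0*6) = ((-3 + 1 - 10)*(-4))*(0*6) = -12*(-4)*0 = 48*0 = 0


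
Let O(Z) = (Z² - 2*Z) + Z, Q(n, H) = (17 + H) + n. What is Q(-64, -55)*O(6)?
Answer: -3060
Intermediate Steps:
Q(n, H) = 17 + H + n
O(Z) = Z² - Z
Q(-64, -55)*O(6) = (17 - 55 - 64)*(6*(-1 + 6)) = -612*5 = -102*30 = -3060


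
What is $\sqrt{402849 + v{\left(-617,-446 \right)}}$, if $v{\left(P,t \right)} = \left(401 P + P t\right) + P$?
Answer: $\sqrt{429997} \approx 655.74$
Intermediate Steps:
$v{\left(P,t \right)} = 402 P + P t$
$\sqrt{402849 + v{\left(-617,-446 \right)}} = \sqrt{402849 - 617 \left(402 - 446\right)} = \sqrt{402849 - -27148} = \sqrt{402849 + 27148} = \sqrt{429997}$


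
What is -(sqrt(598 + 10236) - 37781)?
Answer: 37781 - sqrt(10834) ≈ 37677.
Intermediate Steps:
-(sqrt(598 + 10236) - 37781) = -(sqrt(10834) - 37781) = -(-37781 + sqrt(10834)) = 37781 - sqrt(10834)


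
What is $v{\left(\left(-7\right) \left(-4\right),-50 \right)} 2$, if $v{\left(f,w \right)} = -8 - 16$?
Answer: $-48$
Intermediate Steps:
$v{\left(f,w \right)} = -24$ ($v{\left(f,w \right)} = -8 - 16 = -24$)
$v{\left(\left(-7\right) \left(-4\right),-50 \right)} 2 = \left(-24\right) 2 = -48$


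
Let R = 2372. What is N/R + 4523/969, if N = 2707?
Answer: 13351639/2298468 ≈ 5.8089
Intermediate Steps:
N/R + 4523/969 = 2707/2372 + 4523/969 = 13351639/2298468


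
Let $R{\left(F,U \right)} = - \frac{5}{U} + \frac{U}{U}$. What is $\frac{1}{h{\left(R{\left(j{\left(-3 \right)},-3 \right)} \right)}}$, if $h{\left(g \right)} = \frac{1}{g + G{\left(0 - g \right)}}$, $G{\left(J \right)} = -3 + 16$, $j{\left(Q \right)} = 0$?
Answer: $\frac{47}{3} \approx 15.667$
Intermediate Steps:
$G{\left(J \right)} = 13$
$R{\left(F,U \right)} = 1 - \frac{5}{U}$ ($R{\left(F,U \right)} = - \frac{5}{U} + 1 = 1 - \frac{5}{U}$)
$h{\left(g \right)} = \frac{1}{13 + g}$ ($h{\left(g \right)} = \frac{1}{g + 13} = \frac{1}{13 + g}$)
$\frac{1}{h{\left(R{\left(j{\left(-3 \right)},-3 \right)} \right)}} = \frac{1}{\frac{1}{13 + \frac{-5 - 3}{-3}}} = \frac{1}{\frac{1}{13 - - \frac{8}{3}}} = \frac{1}{\frac{1}{13 + \frac{8}{3}}} = \frac{1}{\frac{1}{\frac{47}{3}}} = \frac{1}{\frac{3}{47}} = \frac{47}{3}$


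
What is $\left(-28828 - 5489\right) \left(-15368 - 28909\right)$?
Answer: $1519453809$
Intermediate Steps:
$\left(-28828 - 5489\right) \left(-15368 - 28909\right) = \left(-34317\right) \left(-44277\right) = 1519453809$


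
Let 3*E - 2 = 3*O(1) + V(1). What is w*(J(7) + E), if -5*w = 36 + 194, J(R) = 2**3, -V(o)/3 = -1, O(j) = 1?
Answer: -1472/3 ≈ -490.67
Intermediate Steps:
V(o) = 3 (V(o) = -3*(-1) = 3)
J(R) = 8
E = 8/3 (E = 2/3 + (3*1 + 3)/3 = 2/3 + (3 + 3)/3 = 2/3 + (1/3)*6 = 2/3 + 2 = 8/3 ≈ 2.6667)
w = -46 (w = -(36 + 194)/5 = -1/5*230 = -46)
w*(J(7) + E) = -46*(8 + 8/3) = -46*32/3 = -1472/3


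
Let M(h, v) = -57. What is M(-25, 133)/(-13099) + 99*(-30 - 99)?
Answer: -167287272/13099 ≈ -12771.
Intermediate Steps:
M(-25, 133)/(-13099) + 99*(-30 - 99) = -57/(-13099) + 99*(-30 - 99) = -57*(-1/13099) + 99*(-129) = 57/13099 - 12771 = -167287272/13099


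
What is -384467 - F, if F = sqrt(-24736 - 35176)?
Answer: -384467 - 2*I*sqrt(14978) ≈ -3.8447e+5 - 244.77*I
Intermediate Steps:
F = 2*I*sqrt(14978) (F = sqrt(-59912) = 2*I*sqrt(14978) ≈ 244.77*I)
-384467 - F = -384467 - 2*I*sqrt(14978)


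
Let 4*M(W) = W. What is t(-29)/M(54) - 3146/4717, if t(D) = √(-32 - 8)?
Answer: -3146/4717 + 4*I*√10/27 ≈ -0.66695 + 0.46849*I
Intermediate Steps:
t(D) = 2*I*√10 (t(D) = √(-40) = 2*I*√10)
M(W) = W/4
t(-29)/M(54) - 3146/4717 = (2*I*√10)/(((¼)*54)) - 3146/4717 = (2*I*√10)/(27/2) - 3146*1/4717 = (2*I*√10)*(2/27) - 3146/4717 = 4*I*√10/27 - 3146/4717 = -3146/4717 + 4*I*√10/27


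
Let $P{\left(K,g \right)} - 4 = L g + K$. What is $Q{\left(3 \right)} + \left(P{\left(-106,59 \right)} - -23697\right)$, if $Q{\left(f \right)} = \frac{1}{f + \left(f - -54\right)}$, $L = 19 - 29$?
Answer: $\frac{1380301}{60} \approx 23005.0$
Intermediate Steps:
$L = -10$
$P{\left(K,g \right)} = 4 + K - 10 g$ ($P{\left(K,g \right)} = 4 + \left(- 10 g + K\right) = 4 + \left(K - 10 g\right) = 4 + K - 10 g$)
$Q{\left(f \right)} = \frac{1}{54 + 2 f}$ ($Q{\left(f \right)} = \frac{1}{f + \left(f + 54\right)} = \frac{1}{f + \left(54 + f\right)} = \frac{1}{54 + 2 f}$)
$Q{\left(3 \right)} + \left(P{\left(-106,59 \right)} - -23697\right) = \frac{1}{2 \left(27 + 3\right)} - -23005 = \frac{1}{2 \cdot 30} + \left(\left(4 - 106 - 590\right) + 23697\right) = \frac{1}{2} \cdot \frac{1}{30} + \left(-692 + 23697\right) = \frac{1}{60} + 23005 = \frac{1380301}{60}$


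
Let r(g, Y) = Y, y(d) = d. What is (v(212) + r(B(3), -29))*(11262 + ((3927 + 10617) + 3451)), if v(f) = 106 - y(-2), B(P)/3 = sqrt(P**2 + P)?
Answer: 2311303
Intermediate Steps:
B(P) = 3*sqrt(P + P**2) (B(P) = 3*sqrt(P**2 + P) = 3*sqrt(P + P**2))
v(f) = 108 (v(f) = 106 - 1*(-2) = 106 + 2 = 108)
(v(212) + r(B(3), -29))*(11262 + ((3927 + 10617) + 3451)) = (108 - 29)*(11262 + ((3927 + 10617) + 3451)) = 79*(11262 + (14544 + 3451)) = 79*(11262 + 17995) = 79*29257 = 2311303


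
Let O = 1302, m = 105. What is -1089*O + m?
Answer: -1417773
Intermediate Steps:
-1089*O + m = -1089*1302 + 105 = -1417878 + 105 = -1417773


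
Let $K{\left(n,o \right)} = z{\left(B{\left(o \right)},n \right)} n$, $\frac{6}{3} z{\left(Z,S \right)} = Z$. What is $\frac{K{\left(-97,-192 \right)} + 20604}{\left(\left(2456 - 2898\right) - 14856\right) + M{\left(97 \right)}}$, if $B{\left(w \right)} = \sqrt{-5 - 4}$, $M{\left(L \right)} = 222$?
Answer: $- \frac{5151}{3769} + \frac{291 i}{30152} \approx -1.3667 + 0.0096511 i$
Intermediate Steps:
$B{\left(w \right)} = 3 i$ ($B{\left(w \right)} = \sqrt{-9} = 3 i$)
$z{\left(Z,S \right)} = \frac{Z}{2}$
$K{\left(n,o \right)} = \frac{3 i n}{2}$ ($K{\left(n,o \right)} = \frac{3 i}{2} n = \frac{3 i n}{2}$)
$\frac{K{\left(-97,-192 \right)} + 20604}{\left(\left(2456 - 2898\right) - 14856\right) + M{\left(97 \right)}} = \frac{\frac{3}{2} i \left(-97\right) + 20604}{\left(\left(2456 - 2898\right) - 14856\right) + 222} = \frac{- \frac{291 i}{2} + 20604}{\left(-442 - 14856\right) + 222} = \frac{20604 - \frac{291 i}{2}}{-15298 + 222} = \frac{20604 - \frac{291 i}{2}}{-15076} = \left(20604 - \frac{291 i}{2}\right) \left(- \frac{1}{15076}\right) = - \frac{5151}{3769} + \frac{291 i}{30152}$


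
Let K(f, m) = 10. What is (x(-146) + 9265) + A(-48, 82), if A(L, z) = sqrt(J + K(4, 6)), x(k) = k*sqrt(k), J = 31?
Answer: 9265 + sqrt(41) - 146*I*sqrt(146) ≈ 9271.4 - 1764.1*I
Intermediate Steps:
x(k) = k**(3/2)
A(L, z) = sqrt(41) (A(L, z) = sqrt(31 + 10) = sqrt(41))
(x(-146) + 9265) + A(-48, 82) = ((-146)**(3/2) + 9265) + sqrt(41) = (-146*I*sqrt(146) + 9265) + sqrt(41) = (9265 - 146*I*sqrt(146)) + sqrt(41) = 9265 + sqrt(41) - 146*I*sqrt(146)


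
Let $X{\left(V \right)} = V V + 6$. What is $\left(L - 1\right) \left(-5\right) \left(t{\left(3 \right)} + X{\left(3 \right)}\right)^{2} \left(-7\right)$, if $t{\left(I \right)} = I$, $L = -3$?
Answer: $-45360$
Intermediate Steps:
$X{\left(V \right)} = 6 + V^{2}$ ($X{\left(V \right)} = V^{2} + 6 = 6 + V^{2}$)
$\left(L - 1\right) \left(-5\right) \left(t{\left(3 \right)} + X{\left(3 \right)}\right)^{2} \left(-7\right) = \left(-3 - 1\right) \left(-5\right) \left(3 + \left(6 + 3^{2}\right)\right)^{2} \left(-7\right) = \left(-4\right) \left(-5\right) \left(3 + \left(6 + 9\right)\right)^{2} \left(-7\right) = 20 \left(3 + 15\right)^{2} \left(-7\right) = 20 \cdot 18^{2} \left(-7\right) = 20 \cdot 324 \left(-7\right) = 6480 \left(-7\right) = -45360$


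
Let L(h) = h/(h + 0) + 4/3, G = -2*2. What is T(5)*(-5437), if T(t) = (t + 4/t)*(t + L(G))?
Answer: -3468806/15 ≈ -2.3125e+5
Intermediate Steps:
G = -4
L(h) = 7/3 (L(h) = h/h + 4*(⅓) = 1 + 4/3 = 7/3)
T(t) = (7/3 + t)*(t + 4/t) (T(t) = (t + 4/t)*(t + 7/3) = (t + 4/t)*(7/3 + t) = (7/3 + t)*(t + 4/t))
T(5)*(-5437) = (4 + 5² + (7/3)*5 + (28/3)/5)*(-5437) = (4 + 25 + 35/3 + (28/3)*(⅕))*(-5437) = (4 + 25 + 35/3 + 28/15)*(-5437) = (638/15)*(-5437) = -3468806/15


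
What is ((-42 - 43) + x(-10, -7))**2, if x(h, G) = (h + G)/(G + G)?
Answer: 1375929/196 ≈ 7020.0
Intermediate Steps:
x(h, G) = (G + h)/(2*G) (x(h, G) = (G + h)/((2*G)) = (G + h)*(1/(2*G)) = (G + h)/(2*G))
((-42 - 43) + x(-10, -7))**2 = ((-42 - 43) + (1/2)*(-7 - 10)/(-7))**2 = (-85 + (1/2)*(-1/7)*(-17))**2 = (-85 + 17/14)**2 = (-1173/14)**2 = 1375929/196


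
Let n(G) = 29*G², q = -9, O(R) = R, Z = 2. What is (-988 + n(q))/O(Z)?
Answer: 1361/2 ≈ 680.50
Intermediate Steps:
(-988 + n(q))/O(Z) = (-988 + 29*(-9)²)/2 = (-988 + 29*81)*(½) = (-988 + 2349)*(½) = 1361*(½) = 1361/2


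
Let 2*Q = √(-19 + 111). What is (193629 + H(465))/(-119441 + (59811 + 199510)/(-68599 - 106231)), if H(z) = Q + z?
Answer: -33933454020/20882129351 - 174830*√23/20882129351 ≈ -1.6250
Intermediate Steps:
Q = √23 (Q = √(-19 + 111)/2 = √92/2 = (2*√23)/2 = √23 ≈ 4.7958)
H(z) = z + √23 (H(z) = √23 + z = z + √23)
(193629 + H(465))/(-119441 + (59811 + 199510)/(-68599 - 106231)) = (193629 + (465 + √23))/(-119441 + (59811 + 199510)/(-68599 - 106231)) = (194094 + √23)/(-119441 + 259321/(-174830)) = (194094 + √23)/(-119441 + 259321*(-1/174830)) = (194094 + √23)/(-119441 - 259321/174830) = (194094 + √23)/(-20882129351/174830) = (194094 + √23)*(-174830/20882129351) = -33933454020/20882129351 - 174830*√23/20882129351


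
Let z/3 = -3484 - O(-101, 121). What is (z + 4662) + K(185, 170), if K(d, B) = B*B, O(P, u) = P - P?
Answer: 23110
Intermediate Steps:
O(P, u) = 0
z = -10452 (z = 3*(-3484 - 1*0) = 3*(-3484 + 0) = 3*(-3484) = -10452)
K(d, B) = B²
(z + 4662) + K(185, 170) = (-10452 + 4662) + 170² = -5790 + 28900 = 23110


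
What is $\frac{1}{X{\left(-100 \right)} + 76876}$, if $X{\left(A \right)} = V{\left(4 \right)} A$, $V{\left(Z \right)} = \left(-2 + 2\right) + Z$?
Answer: $\frac{1}{76476} \approx 1.3076 \cdot 10^{-5}$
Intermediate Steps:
$V{\left(Z \right)} = Z$ ($V{\left(Z \right)} = 0 + Z = Z$)
$X{\left(A \right)} = 4 A$
$\frac{1}{X{\left(-100 \right)} + 76876} = \frac{1}{4 \left(-100\right) + 76876} = \frac{1}{-400 + 76876} = \frac{1}{76476}$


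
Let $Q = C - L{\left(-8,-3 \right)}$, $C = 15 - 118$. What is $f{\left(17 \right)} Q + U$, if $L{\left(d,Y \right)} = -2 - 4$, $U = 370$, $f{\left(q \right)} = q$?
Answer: $-1279$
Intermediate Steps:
$L{\left(d,Y \right)} = -6$ ($L{\left(d,Y \right)} = -2 - 4 = -6$)
$C = -103$
$Q = -97$ ($Q = -103 - -6 = -103 + 6 = -97$)
$f{\left(17 \right)} Q + U = 17 \left(-97\right) + 370 = -1649 + 370 = -1279$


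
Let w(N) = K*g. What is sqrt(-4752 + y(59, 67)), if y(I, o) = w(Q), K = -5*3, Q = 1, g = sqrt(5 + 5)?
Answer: sqrt(-4752 - 15*sqrt(10)) ≈ 69.278*I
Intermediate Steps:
g = sqrt(10) ≈ 3.1623
K = -15
w(N) = -15*sqrt(10)
y(I, o) = -15*sqrt(10)
sqrt(-4752 + y(59, 67)) = sqrt(-4752 - 15*sqrt(10))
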